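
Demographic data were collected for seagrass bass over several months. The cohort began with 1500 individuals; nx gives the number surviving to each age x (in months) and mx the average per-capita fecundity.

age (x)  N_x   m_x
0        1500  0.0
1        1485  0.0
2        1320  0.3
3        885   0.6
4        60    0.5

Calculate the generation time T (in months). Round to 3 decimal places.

lx = nx/n0 = nx/1500: 1, 0.99, 0.88, 0.59, 0.04
lx·mx: 0, 0, 0.264, 0.354, 0.02 → R0 = 0.638
x·lx·mx: 0, 0, 0.528, 1.062, 0.08 → Σ = 1.67
T = 1.67 / 0.638 = 2.617555… → 2.618

2.618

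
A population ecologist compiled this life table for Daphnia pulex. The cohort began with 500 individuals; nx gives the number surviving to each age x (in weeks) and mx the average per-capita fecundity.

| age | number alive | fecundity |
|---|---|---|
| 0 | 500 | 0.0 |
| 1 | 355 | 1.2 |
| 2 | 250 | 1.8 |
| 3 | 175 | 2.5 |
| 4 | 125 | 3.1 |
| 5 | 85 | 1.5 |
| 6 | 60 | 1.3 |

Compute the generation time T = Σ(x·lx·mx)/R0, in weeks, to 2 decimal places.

2.78

lx = nx/n0 = nx/500: 1, 0.71, 0.5, 0.35, 0.25, 0.17, 0.12
lx·mx: 0, 0.852, 0.9, 0.875, 0.775, 0.255, 0.156 → R0 = 3.813
x·lx·mx: 0, 0.852, 1.8, 2.625, 3.1, 1.275, 0.936 → Σ = 10.588
T = 10.588 / 3.813 = 2.776816… → 2.78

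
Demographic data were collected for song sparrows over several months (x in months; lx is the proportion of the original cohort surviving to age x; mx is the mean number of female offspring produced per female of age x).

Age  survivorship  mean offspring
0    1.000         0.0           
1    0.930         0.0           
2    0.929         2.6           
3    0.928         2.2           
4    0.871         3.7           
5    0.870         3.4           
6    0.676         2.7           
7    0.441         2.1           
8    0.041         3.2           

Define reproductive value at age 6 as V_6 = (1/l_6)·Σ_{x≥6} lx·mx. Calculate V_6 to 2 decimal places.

4.26

lx·mx for x ≥ 6: 1.8252, 0.9261, 0.1312 → sum = 2.8825
V_6 = 2.8825 / l_6 = 2.8825 / 0.676 = 4.264053… → 4.26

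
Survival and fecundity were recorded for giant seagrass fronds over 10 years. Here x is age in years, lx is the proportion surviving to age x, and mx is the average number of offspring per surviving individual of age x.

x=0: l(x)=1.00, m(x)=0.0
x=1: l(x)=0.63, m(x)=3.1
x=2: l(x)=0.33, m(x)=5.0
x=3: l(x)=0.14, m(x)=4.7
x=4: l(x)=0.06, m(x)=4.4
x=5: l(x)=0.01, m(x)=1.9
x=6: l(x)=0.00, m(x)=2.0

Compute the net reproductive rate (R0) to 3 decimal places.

4.544

lx·mx by age: 0, 1.953, 1.65, 0.658, 0.264, 0.019, 0
R0 = Σ lx·mx = 4.544 → 4.544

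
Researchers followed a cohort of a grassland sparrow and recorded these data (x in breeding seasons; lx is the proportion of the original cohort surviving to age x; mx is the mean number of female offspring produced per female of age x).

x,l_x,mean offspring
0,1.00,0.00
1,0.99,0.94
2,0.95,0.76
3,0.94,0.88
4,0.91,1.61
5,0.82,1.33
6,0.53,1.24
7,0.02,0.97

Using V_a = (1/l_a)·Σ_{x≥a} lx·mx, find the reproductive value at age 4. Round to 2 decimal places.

lx·mx for x ≥ 4: 1.4651, 1.0906, 0.6572, 0.0194 → sum = 3.2323
V_4 = 3.2323 / l_4 = 3.2323 / 0.91 = 3.551978… → 3.55

3.55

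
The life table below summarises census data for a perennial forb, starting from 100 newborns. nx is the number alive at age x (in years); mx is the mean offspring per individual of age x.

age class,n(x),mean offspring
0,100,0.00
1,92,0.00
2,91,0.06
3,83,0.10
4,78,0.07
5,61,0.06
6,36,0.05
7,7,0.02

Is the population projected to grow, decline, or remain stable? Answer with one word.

declining

lx = nx/n0 = nx/100: 1, 0.92, 0.91, 0.83, 0.78, 0.61, 0.36, 0.07
R0 = Σ lx·mx = 0 + 0 + 0.0546 + 0.083 + 0.0546 + 0.0366 + 0.018 + 0.0014 = 0.2482
R0 < 1, so the population is declining.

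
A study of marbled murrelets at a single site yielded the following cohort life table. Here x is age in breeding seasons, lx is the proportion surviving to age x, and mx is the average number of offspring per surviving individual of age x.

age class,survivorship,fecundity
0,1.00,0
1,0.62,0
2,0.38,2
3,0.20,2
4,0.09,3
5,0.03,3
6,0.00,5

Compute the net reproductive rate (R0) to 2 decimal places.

1.52

lx·mx by age: 0, 0, 0.76, 0.4, 0.27, 0.09, 0
R0 = Σ lx·mx = 1.52 → 1.52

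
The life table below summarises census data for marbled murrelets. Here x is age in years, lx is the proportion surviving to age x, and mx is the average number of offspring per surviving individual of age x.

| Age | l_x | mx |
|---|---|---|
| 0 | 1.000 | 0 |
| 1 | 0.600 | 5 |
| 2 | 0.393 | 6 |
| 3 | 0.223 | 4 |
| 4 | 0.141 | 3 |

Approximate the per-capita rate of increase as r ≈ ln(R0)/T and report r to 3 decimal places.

1.048

R0 = Σ lx·mx = 0 + 3 + 2.358 + 0.892 + 0.423 = 6.673
Σ x·lx·mx = 12.084; T = 12.084/6.673 = 1.81088…
r ≈ ln(R0)/T = ln(6.673)/1.81088… = 1.04815… → 1.048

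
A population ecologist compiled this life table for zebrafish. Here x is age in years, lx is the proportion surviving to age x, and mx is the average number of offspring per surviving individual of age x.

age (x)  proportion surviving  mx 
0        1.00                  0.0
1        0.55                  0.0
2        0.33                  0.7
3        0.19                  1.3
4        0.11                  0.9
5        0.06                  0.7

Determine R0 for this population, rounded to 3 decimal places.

lx·mx by age: 0, 0, 0.231, 0.247, 0.099, 0.042
R0 = Σ lx·mx = 0.619 → 0.619

0.619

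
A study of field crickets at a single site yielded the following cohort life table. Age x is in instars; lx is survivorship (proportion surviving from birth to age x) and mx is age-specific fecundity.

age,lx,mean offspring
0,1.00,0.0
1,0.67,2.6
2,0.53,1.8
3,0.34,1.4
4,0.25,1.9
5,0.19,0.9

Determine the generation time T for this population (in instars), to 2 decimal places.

2.05

lx·mx: 0, 1.742, 0.954, 0.476, 0.475, 0.171 → R0 = 3.818
x·lx·mx: 0, 1.742, 1.908, 1.428, 1.9, 0.855 → Σ = 7.833
T = 7.833 / 3.818 = 2.051598… → 2.05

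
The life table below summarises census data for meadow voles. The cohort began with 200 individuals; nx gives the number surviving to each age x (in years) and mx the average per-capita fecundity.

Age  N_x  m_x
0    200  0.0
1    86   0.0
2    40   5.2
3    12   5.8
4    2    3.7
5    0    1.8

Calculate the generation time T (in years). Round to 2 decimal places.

2.30

lx = nx/n0 = nx/200: 1, 0.43, 0.2, 0.06, 0.01, 0
lx·mx: 0, 0, 1.04, 0.348, 0.037, 0 → R0 = 1.425
x·lx·mx: 0, 0, 2.08, 1.044, 0.148, 0 → Σ = 3.272
T = 3.272 / 1.425 = 2.29614… → 2.30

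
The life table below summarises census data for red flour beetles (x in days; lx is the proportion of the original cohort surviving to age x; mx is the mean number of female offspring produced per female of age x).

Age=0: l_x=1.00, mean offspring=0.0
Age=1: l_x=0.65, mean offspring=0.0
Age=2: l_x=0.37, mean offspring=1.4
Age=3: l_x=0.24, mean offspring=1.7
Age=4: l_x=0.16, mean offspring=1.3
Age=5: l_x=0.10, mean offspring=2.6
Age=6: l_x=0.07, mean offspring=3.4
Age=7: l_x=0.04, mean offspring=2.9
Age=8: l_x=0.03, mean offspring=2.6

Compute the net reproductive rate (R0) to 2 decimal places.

lx·mx by age: 0, 0, 0.518, 0.408, 0.208, 0.26, 0.238, 0.116, 0.078
R0 = Σ lx·mx = 1.826 → 1.83

1.83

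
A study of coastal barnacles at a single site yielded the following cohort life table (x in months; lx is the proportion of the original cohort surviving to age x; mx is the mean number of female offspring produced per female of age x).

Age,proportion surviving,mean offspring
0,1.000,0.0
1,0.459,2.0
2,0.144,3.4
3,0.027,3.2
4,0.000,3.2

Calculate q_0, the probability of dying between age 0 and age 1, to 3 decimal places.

0.541

q_0 = (l_0 − l_1) / l_0 = (1 − 0.459) / 1
     = 0.541 / 1 = 0.541 → 0.541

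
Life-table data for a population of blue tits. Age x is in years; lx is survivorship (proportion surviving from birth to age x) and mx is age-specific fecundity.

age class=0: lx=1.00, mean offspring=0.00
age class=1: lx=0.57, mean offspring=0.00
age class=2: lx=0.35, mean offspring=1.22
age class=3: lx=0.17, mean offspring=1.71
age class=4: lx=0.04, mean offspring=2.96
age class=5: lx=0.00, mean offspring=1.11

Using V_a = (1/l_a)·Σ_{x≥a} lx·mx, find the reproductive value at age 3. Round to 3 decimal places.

lx·mx for x ≥ 3: 0.2907, 0.1184, 0 → sum = 0.4091
V_3 = 0.4091 / l_3 = 0.4091 / 0.17 = 2.406471… → 2.406

2.406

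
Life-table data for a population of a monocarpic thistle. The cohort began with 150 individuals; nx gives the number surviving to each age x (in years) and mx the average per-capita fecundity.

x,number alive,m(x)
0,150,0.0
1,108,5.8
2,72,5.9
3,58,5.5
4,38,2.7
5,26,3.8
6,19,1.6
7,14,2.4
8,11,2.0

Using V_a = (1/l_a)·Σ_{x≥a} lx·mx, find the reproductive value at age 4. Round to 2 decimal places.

lx = nx/n0 = nx/150: 1, 0.72, 0.48, 0.38667…, 0.25333…, 0.17333…, 0.12667…, 0.09333…, 0.07333…
lx·mx for x ≥ 4: 0.684…, 0.658667…, 0.202667…, 0.224…, 0.146667… → sum = 1.916…
V_4 = 1.916… / l_4 = 1.916… / 0.253333… = 7.563158… → 7.56

7.56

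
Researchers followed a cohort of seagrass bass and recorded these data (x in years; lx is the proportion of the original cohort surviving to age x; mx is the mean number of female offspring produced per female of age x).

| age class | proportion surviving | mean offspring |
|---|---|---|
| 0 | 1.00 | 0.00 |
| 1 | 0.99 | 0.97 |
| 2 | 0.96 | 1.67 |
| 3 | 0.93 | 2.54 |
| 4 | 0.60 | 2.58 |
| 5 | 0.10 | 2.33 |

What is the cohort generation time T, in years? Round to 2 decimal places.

2.77

lx·mx: 0, 0.9603, 1.6032, 2.3622, 1.548, 0.233 → R0 = 6.7067
x·lx·mx: 0, 0.9603, 3.2064, 7.0866, 6.192, 1.165 → Σ = 18.6103
T = 18.6103 / 6.7067 = 2.774882… → 2.77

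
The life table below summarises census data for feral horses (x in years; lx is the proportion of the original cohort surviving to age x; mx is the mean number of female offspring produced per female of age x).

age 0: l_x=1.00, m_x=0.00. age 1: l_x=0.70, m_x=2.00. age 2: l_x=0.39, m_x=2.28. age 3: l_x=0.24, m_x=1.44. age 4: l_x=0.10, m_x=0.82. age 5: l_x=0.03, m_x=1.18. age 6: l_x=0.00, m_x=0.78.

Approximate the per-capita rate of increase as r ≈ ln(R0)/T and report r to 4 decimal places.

R0 = Σ lx·mx = 0 + 1.4 + 0.8892 + 0.3456 + 0.082 + 0.0354 + 0 = 2.7522
Σ x·lx·mx = 4.7202; T = 4.7202/2.7522 = 1.71506…
r ≈ ln(R0)/T = ln(2.7522)/1.71506… = 0.590299… → 0.5903

0.5903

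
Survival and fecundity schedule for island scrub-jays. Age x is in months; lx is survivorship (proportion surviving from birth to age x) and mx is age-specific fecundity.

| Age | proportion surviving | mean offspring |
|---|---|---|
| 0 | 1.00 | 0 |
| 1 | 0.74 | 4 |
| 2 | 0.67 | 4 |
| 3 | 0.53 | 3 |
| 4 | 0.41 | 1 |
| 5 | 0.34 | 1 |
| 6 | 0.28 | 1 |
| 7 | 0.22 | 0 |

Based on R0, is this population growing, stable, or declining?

R0 = Σ lx·mx = 0 + 2.96 + 2.68 + 1.59 + 0.41 + 0.34 + 0.28 + 0 = 8.26
R0 > 1, so the population is growing.

growing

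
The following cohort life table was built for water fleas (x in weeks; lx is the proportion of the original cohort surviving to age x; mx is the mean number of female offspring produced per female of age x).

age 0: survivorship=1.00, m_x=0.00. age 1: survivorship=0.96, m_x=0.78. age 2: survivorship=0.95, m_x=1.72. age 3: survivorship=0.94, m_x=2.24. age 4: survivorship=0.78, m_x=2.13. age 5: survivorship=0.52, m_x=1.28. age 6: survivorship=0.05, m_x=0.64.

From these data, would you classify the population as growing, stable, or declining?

growing

R0 = Σ lx·mx = 0 + 0.7488 + 1.634 + 2.1056 + 1.6614 + 0.6656 + 0.032 = 6.8474
R0 > 1, so the population is growing.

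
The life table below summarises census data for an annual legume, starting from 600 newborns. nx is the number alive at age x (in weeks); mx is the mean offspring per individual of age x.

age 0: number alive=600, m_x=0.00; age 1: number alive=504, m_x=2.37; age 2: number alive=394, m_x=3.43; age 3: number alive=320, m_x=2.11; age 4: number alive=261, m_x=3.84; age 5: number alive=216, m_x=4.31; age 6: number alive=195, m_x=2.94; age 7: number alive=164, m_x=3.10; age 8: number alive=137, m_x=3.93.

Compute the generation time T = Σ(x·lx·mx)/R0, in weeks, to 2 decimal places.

3.82

lx = nx/n0 = nx/600: 1, 0.84, 0.65667…, 0.53333…, 0.435, 0.36, 0.325, 0.27333…, 0.22833…
lx·mx: 0, 1.9908, 2.252367…, 1.125333…, 1.6704, 1.5516, 0.9555, 0.847333…, 0.89735… → R0 = 11.290683…
x·lx·mx: 0, 1.9908, 4.504733…, 3.376…, 6.6816, 7.758, 5.733, 5.931333…, 7.1788… → Σ = 43.154267…
T = 43.154267… / 11.290683… = 3.822113… → 3.82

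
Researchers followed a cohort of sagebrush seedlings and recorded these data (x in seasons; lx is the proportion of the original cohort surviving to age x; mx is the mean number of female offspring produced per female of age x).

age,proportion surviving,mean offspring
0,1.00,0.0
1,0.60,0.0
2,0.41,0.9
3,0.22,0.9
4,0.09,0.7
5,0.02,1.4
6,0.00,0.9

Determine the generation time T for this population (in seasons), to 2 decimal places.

lx·mx: 0, 0, 0.369, 0.198, 0.063, 0.028, 0 → R0 = 0.658
x·lx·mx: 0, 0, 0.738, 0.594, 0.252, 0.14, 0 → Σ = 1.724
T = 1.724 / 0.658 = 2.620061… → 2.62

2.62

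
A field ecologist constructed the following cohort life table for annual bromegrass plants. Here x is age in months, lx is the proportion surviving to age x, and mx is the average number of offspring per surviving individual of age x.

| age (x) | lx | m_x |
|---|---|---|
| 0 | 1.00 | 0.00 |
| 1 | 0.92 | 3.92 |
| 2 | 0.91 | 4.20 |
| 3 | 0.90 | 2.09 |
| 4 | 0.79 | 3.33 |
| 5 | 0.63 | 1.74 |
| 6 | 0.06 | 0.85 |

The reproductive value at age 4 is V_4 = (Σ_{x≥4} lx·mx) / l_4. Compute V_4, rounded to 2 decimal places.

4.78

lx·mx for x ≥ 4: 2.6307, 1.0962, 0.051 → sum = 3.7779
V_4 = 3.7779 / l_4 = 3.7779 / 0.79 = 4.782152… → 4.78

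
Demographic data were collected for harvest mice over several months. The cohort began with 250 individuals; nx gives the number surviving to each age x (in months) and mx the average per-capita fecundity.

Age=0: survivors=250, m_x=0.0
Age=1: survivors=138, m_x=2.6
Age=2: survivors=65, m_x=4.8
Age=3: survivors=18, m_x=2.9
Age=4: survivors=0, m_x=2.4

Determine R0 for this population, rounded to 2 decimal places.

lx = nx/n0 = nx/250: 1, 0.552, 0.26, 0.072, 0
lx·mx by age: 0, 1.4352, 1.248, 0.2088, 0
R0 = Σ lx·mx = 2.892 → 2.89

2.89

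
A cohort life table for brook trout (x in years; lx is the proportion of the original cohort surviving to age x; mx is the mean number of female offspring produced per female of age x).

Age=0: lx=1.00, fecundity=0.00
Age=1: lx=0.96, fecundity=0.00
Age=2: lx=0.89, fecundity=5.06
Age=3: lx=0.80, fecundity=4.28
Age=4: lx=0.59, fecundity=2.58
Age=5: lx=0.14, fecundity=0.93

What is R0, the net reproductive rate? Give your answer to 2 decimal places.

9.58

lx·mx by age: 0, 0, 4.5034, 3.424, 1.5222, 0.1302
R0 = Σ lx·mx = 9.5798 → 9.58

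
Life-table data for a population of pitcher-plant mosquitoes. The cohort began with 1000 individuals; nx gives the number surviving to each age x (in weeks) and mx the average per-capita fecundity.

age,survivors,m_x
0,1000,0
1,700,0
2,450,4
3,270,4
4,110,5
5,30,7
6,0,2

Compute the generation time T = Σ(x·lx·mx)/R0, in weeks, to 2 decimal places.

2.77

lx = nx/n0 = nx/1000: 1, 0.7, 0.45, 0.27, 0.11, 0.03, 0
lx·mx: 0, 0, 1.8, 1.08, 0.55, 0.21, 0 → R0 = 3.64
x·lx·mx: 0, 0, 3.6, 3.24, 2.2, 1.05, 0 → Σ = 10.09
T = 10.09 / 3.64 = 2.771978… → 2.77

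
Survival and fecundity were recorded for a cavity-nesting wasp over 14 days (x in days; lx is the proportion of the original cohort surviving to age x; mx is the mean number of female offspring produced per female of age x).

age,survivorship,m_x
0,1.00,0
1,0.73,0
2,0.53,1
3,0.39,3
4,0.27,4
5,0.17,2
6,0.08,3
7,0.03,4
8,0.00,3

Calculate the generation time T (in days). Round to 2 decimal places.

3.70

lx·mx: 0, 0, 0.53, 1.17, 1.08, 0.34, 0.24, 0.12, 0 → R0 = 3.48
x·lx·mx: 0, 0, 1.06, 3.51, 4.32, 1.7, 1.44, 0.84, 0 → Σ = 12.87
T = 12.87 / 3.48 = 3.698276… → 3.70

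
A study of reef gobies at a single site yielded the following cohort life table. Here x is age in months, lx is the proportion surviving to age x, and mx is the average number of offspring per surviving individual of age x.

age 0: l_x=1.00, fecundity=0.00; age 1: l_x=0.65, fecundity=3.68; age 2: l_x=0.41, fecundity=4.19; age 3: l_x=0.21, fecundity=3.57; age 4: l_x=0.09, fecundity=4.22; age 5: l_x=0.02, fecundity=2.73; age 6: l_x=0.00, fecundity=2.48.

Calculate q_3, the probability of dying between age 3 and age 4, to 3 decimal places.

0.571

q_3 = (l_3 − l_4) / l_3 = (0.21 − 0.09) / 0.21
     = 0.12 / 0.21 = 0.571429… → 0.571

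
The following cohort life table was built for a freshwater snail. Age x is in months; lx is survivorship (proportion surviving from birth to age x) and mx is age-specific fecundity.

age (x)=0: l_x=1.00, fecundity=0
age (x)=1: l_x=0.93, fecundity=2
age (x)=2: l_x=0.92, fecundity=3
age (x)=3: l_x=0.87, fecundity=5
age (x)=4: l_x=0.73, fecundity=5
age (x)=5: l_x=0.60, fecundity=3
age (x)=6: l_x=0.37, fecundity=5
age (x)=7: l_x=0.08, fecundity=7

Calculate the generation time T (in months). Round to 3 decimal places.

3.509

lx·mx: 0, 1.86, 2.76, 4.35, 3.65, 1.8, 1.85, 0.56 → R0 = 16.83
x·lx·mx: 0, 1.86, 5.52, 13.05, 14.6, 9, 11.1, 3.92 → Σ = 59.05
T = 59.05 / 16.83 = 3.508616… → 3.509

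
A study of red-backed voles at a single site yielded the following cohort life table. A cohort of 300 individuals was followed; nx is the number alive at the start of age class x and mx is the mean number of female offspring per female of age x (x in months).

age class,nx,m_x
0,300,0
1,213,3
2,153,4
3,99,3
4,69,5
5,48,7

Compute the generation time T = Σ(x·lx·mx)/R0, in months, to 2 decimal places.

2.61

lx = nx/n0 = nx/300: 1, 0.71, 0.51, 0.33, 0.23, 0.16
lx·mx: 0, 2.13, 2.04, 0.99, 1.15, 1.12 → R0 = 7.43
x·lx·mx: 0, 2.13, 4.08, 2.97, 4.6, 5.6 → Σ = 19.38
T = 19.38 / 7.43 = 2.608345… → 2.61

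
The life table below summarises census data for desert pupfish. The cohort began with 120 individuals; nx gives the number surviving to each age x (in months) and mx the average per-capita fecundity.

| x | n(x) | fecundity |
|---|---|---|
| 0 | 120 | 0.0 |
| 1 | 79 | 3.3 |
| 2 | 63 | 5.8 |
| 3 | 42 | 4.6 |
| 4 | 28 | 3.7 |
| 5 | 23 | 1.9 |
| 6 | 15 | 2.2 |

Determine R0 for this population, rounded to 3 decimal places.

lx = nx/n0 = nx/120: 1, 0.65833…, 0.525, 0.35, 0.23333…, 0.19167…, 0.125
lx·mx by age: 0, 2.1725…, 3.045, 1.61, 0.863333…, 0.364167…, 0.275
R0 = Σ lx·mx = 8.33… → 8.330

8.330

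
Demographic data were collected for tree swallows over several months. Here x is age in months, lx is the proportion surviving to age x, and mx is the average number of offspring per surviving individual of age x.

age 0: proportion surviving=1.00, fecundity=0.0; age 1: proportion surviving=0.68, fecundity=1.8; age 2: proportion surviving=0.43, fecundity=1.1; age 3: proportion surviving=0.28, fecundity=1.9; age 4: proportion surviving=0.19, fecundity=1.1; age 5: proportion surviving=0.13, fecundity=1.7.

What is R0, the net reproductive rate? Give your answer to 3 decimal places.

2.659

lx·mx by age: 0, 1.224, 0.473, 0.532, 0.209, 0.221
R0 = Σ lx·mx = 2.659 → 2.659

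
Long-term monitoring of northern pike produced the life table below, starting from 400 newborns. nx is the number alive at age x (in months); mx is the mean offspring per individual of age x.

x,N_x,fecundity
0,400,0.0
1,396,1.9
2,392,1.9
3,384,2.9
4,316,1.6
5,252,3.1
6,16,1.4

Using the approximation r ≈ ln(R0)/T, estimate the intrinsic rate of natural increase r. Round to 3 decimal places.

lx = nx/n0 = nx/400: 1, 0.99, 0.98, 0.96, 0.79, 0.63, 0.04
R0 = Σ lx·mx = 0 + 1.881 + 1.862 + 2.784 + 1.264 + 1.953 + 0.056 = 9.8
Σ x·lx·mx = 29.114; T = 29.114/9.8 = 2.97082…
r ≈ ln(R0)/T = ln(9.8)/2.97082… = 0.76827… → 0.768

0.768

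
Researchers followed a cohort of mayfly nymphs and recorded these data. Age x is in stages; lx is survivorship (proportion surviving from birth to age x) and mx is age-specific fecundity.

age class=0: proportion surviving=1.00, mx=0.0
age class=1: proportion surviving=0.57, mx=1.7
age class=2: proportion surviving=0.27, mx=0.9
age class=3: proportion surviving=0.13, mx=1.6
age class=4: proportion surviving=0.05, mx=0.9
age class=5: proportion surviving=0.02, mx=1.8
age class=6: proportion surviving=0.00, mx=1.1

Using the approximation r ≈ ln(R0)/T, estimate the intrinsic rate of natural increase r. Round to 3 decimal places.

0.250

R0 = Σ lx·mx = 0 + 0.969 + 0.243 + 0.208 + 0.045 + 0.036 + 0 = 1.501
Σ x·lx·mx = 2.439; T = 2.439/1.501 = 1.62492…
r ≈ ln(R0)/T = ln(1.501)/1.62492… = 0.24994… → 0.250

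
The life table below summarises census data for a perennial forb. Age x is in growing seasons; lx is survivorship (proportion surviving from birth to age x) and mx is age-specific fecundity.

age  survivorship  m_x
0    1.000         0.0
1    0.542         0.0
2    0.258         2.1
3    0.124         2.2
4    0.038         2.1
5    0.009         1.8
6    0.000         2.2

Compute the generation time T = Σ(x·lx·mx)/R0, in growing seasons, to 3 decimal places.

lx·mx: 0, 0, 0.5418, 0.2728, 0.0798, 0.0162, 0 → R0 = 0.9106
x·lx·mx: 0, 0, 1.0836, 0.8184, 0.3192, 0.081, 0 → Σ = 2.3022
T = 2.3022 / 0.9106 = 2.528223… → 2.528

2.528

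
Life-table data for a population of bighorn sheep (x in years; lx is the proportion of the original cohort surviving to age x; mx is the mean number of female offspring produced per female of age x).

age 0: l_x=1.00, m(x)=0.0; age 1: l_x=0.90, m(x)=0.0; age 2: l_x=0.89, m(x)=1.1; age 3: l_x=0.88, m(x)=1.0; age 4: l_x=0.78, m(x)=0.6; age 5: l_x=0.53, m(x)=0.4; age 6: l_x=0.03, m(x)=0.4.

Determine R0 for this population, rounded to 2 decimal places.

lx·mx by age: 0, 0, 0.979, 0.88, 0.468, 0.212, 0.012
R0 = Σ lx·mx = 2.551 → 2.55

2.55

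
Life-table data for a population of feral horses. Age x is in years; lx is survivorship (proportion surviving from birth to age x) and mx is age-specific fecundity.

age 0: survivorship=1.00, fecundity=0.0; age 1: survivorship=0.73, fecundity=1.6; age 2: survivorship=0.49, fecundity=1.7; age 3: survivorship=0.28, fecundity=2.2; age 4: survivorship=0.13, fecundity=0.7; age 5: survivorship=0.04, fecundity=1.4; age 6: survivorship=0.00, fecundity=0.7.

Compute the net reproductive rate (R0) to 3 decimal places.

2.764

lx·mx by age: 0, 1.168, 0.833, 0.616, 0.091, 0.056, 0
R0 = Σ lx·mx = 2.764 → 2.764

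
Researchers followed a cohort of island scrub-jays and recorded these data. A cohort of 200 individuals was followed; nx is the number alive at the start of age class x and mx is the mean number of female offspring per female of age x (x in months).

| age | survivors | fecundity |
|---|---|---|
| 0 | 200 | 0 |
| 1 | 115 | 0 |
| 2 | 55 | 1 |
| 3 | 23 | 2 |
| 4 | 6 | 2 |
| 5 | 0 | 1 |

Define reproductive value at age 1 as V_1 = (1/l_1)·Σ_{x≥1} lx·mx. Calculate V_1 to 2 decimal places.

0.98

lx = nx/n0 = nx/200: 1, 0.575, 0.275, 0.115, 0.03, 0
lx·mx for x ≥ 1: 0, 0.275, 0.23, 0.06, 0 → sum = 0.565
V_1 = 0.565 / l_1 = 0.565 / 0.575 = 0.982609… → 0.98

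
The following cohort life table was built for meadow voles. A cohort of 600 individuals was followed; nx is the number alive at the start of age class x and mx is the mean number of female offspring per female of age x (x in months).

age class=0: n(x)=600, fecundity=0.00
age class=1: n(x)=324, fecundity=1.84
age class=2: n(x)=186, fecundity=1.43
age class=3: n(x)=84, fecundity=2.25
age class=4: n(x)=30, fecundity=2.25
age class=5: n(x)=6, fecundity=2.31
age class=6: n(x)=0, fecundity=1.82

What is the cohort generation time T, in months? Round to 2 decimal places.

lx = nx/n0 = nx/600: 1, 0.54, 0.31, 0.14, 0.05, 0.01, 0
lx·mx: 0, 0.9936, 0.4433, 0.315, 0.1125, 0.0231, 0 → R0 = 1.8875
x·lx·mx: 0, 0.9936, 0.8866, 0.945, 0.45, 0.1155, 0 → Σ = 3.3907
T = 3.3907 / 1.8875 = 1.796397… → 1.80

1.80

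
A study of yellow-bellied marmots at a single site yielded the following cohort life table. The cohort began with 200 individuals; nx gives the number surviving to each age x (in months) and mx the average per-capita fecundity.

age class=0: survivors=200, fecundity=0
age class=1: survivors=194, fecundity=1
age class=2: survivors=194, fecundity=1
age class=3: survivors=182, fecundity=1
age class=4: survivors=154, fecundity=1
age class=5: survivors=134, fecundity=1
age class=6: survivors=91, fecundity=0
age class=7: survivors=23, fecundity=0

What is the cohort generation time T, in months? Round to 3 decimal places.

lx = nx/n0 = nx/200: 1, 0.97, 0.97, 0.91, 0.77, 0.67, 0.455, 0.115
lx·mx: 0, 0.97, 0.97, 0.91, 0.77, 0.67, 0, 0 → R0 = 4.29
x·lx·mx: 0, 0.97, 1.94, 2.73, 3.08, 3.35, 0, 0 → Σ = 12.07
T = 12.07 / 4.29 = 2.81352… → 2.814

2.814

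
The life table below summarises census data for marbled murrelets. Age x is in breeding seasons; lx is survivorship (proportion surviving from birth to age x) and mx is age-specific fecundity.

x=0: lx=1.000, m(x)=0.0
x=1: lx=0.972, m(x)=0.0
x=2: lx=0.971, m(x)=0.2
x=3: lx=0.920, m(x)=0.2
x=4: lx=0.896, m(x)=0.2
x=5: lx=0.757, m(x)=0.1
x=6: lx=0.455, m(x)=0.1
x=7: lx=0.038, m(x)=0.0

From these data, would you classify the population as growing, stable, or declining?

R0 = Σ lx·mx = 0 + 0 + 0.1942 + 0.184 + 0.1792 + 0.0757 + 0.0455 + 0 = 0.6786
R0 < 1, so the population is declining.

declining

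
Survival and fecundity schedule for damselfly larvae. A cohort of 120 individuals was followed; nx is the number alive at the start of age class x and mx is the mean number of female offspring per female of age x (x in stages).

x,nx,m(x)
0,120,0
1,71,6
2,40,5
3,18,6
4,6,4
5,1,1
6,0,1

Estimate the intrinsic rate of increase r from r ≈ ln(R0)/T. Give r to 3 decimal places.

lx = nx/n0 = nx/120: 1, 0.59167…, 0.33333…, 0.15, 0.05, 0.00833…, 0
R0 = Σ lx·mx = 0 + 3.55… + 1.66667… + 0.9 + 0.2 + 0.00833… + 0 = 6.325…
Σ x·lx·mx = 10.425…; T = 10.425…/6.325… = 1.64822…
r ≈ ln(R0)/T = ln(6.325…)/1.64822… = 1.11909… → 1.119

1.119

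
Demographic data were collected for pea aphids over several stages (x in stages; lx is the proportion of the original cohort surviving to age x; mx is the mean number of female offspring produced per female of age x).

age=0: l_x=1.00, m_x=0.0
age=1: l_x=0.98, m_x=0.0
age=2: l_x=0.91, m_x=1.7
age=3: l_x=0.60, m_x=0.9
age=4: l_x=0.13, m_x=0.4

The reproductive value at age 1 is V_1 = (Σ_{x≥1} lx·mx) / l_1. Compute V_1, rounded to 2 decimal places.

lx·mx for x ≥ 1: 0, 1.547, 0.54, 0.052 → sum = 2.139
V_1 = 2.139 / l_1 = 2.139 / 0.98 = 2.182653… → 2.18

2.18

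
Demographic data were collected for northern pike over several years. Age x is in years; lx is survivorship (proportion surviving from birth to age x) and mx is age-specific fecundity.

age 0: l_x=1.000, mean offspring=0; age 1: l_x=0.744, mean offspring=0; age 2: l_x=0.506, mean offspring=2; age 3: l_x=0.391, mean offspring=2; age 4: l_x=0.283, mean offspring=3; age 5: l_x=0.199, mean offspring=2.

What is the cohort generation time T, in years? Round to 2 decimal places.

lx·mx: 0, 0, 1.012, 0.782, 0.849, 0.398 → R0 = 3.041
x·lx·mx: 0, 0, 2.024, 2.346, 3.396, 1.99 → Σ = 9.756
T = 9.756 / 3.041 = 3.208155… → 3.21

3.21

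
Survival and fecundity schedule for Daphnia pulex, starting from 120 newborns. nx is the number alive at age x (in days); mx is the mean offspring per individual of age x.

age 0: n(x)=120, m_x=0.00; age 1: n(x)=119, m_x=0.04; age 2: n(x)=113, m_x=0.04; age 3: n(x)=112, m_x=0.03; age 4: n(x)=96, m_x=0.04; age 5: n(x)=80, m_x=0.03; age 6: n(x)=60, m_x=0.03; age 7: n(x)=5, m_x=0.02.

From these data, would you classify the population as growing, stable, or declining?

lx = nx/n0 = nx/120: 1, 0.99167…, 0.94167…, 0.93333…, 0.8, 0.66667…, 0.5, 0.04167…
R0 = Σ lx·mx = 0 + 0.039667… + 0.037667… + 0.028… + 0.032 + 0.02… + 0.015 + 0.000833… = 0.173167…
R0 < 1, so the population is declining.

declining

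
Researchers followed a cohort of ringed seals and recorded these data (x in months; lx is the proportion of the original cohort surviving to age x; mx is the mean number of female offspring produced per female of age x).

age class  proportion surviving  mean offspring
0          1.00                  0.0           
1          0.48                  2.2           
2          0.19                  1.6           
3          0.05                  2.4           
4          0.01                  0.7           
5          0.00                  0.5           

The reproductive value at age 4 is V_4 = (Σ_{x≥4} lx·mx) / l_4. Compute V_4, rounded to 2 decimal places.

lx·mx for x ≥ 4: 0.007, 0 → sum = 0.007
V_4 = 0.007 / l_4 = 0.007 / 0.01 = 0.7 → 0.70

0.70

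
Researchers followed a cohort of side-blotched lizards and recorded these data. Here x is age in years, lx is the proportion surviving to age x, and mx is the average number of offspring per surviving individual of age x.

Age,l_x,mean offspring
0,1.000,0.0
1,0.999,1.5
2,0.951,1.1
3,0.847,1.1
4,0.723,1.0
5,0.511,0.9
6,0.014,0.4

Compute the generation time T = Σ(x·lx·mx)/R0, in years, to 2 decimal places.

2.49

lx·mx: 0, 1.4985, 1.0461, 0.9317, 0.723, 0.4599, 0.0056 → R0 = 4.6648
x·lx·mx: 0, 1.4985, 2.0922, 2.7951, 2.892, 2.2995, 0.0336 → Σ = 11.6109
T = 11.6109 / 4.6648 = 2.489046… → 2.49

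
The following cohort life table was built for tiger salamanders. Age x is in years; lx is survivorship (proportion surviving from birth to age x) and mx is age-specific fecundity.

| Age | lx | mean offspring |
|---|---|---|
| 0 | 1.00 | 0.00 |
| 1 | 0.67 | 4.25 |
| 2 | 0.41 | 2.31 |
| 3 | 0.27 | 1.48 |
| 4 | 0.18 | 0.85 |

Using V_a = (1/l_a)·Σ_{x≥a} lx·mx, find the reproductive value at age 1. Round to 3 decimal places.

lx·mx for x ≥ 1: 2.8475, 0.9471, 0.3996, 0.153 → sum = 4.3472
V_1 = 4.3472 / l_1 = 4.3472 / 0.67 = 6.488358… → 6.488

6.488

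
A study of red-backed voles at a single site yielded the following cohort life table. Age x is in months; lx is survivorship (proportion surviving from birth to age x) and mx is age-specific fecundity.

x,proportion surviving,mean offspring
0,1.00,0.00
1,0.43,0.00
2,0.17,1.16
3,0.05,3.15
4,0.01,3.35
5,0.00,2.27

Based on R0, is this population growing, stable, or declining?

declining

R0 = Σ lx·mx = 0 + 0 + 0.1972 + 0.1575 + 0.0335 + 0 = 0.3882
R0 < 1, so the population is declining.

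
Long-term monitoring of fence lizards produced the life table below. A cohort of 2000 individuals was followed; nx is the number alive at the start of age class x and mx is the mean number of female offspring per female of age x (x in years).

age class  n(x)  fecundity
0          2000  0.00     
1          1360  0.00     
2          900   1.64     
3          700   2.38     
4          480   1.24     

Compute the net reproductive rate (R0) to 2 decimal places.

1.87

lx = nx/n0 = nx/2000: 1, 0.68, 0.45, 0.35, 0.24
lx·mx by age: 0, 0, 0.738, 0.833, 0.2976
R0 = Σ lx·mx = 1.8686 → 1.87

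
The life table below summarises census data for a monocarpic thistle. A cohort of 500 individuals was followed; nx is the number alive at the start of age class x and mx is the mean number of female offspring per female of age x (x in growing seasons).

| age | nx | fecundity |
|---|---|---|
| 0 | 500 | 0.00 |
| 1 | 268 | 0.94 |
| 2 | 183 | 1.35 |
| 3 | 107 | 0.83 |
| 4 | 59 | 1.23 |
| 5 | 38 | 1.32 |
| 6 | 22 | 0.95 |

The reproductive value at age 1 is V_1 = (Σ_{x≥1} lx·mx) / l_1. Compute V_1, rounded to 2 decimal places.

lx = nx/n0 = nx/500: 1, 0.536, 0.366, 0.214, 0.118, 0.076, 0.044
lx·mx for x ≥ 1: 0.50384, 0.4941, 0.17762, 0.14514, 0.10032, 0.0418 → sum = 1.46282
V_1 = 1.46282 / l_1 = 1.46282 / 0.536 = 2.729142… → 2.73

2.73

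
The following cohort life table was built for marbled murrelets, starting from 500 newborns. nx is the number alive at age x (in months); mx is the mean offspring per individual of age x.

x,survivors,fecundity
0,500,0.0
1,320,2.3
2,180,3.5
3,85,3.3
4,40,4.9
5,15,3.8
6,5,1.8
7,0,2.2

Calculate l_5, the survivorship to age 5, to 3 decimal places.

0.030

l_5 = n_5/n_0 = 15/500 = 0.03 → 0.030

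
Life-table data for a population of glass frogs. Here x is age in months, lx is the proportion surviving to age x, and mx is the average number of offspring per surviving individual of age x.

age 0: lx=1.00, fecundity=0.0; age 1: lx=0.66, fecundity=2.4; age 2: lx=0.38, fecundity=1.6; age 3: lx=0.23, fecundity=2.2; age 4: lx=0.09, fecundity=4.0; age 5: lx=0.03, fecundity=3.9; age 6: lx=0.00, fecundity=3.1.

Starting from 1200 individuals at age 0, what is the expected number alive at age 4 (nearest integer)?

Expected survivors = N0 · l_4 = 1200 × 0.09 = 108 → 108

108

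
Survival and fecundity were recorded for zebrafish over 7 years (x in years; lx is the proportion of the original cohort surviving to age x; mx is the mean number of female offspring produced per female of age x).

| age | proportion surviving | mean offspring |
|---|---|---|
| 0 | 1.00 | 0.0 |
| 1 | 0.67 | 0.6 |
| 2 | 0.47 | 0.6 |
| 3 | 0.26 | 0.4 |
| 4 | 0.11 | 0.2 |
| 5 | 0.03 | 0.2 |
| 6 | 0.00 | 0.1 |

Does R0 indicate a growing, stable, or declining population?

R0 = Σ lx·mx = 0 + 0.402 + 0.282 + 0.104 + 0.022 + 0.006 + 0 = 0.816
R0 < 1, so the population is declining.

declining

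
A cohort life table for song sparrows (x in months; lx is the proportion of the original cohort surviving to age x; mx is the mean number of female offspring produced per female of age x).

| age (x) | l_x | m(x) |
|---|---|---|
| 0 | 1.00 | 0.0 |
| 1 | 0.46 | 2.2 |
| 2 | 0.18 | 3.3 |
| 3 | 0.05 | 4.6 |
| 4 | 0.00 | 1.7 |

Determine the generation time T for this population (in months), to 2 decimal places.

lx·mx: 0, 1.012, 0.594, 0.23, 0 → R0 = 1.836
x·lx·mx: 0, 1.012, 1.188, 0.69, 0 → Σ = 2.89
T = 2.89 / 1.836 = 1.574074… → 1.57

1.57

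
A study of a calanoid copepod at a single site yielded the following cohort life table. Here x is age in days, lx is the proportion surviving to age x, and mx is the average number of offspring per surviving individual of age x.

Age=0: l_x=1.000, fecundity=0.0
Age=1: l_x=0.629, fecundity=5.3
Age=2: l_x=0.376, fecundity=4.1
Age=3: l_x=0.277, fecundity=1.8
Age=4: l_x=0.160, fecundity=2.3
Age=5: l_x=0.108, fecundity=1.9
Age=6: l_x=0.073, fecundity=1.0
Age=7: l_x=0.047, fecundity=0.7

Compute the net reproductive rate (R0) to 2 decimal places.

lx·mx by age: 0, 3.3337, 1.5416, 0.4986, 0.368, 0.2052, 0.073, 0.0329
R0 = Σ lx·mx = 6.053 → 6.05

6.05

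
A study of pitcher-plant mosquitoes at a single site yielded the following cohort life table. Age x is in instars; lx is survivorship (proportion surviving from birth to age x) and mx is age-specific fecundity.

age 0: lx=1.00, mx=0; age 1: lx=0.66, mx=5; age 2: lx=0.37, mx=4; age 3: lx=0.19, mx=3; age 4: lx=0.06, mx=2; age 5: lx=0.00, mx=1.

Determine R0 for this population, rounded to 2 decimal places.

5.47

lx·mx by age: 0, 3.3, 1.48, 0.57, 0.12, 0
R0 = Σ lx·mx = 5.47 → 5.47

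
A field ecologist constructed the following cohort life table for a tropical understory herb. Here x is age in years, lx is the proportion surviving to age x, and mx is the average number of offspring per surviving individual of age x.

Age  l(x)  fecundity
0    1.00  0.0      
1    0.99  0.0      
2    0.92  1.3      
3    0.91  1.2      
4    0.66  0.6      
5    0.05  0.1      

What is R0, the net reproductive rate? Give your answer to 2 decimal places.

lx·mx by age: 0, 0, 1.196, 1.092, 0.396, 0.005
R0 = Σ lx·mx = 2.689 → 2.69

2.69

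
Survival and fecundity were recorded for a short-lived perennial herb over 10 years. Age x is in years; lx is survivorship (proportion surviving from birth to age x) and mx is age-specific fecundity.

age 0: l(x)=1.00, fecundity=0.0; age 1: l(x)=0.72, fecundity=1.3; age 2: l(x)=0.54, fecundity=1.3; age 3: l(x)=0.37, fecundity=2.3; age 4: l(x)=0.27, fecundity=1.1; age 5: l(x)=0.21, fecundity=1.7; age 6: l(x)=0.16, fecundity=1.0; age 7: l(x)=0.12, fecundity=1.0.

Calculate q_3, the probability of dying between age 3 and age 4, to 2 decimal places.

q_3 = (l_3 − l_4) / l_3 = (0.37 − 0.27) / 0.37
     = 0.1 / 0.37 = 0.27027… → 0.27

0.27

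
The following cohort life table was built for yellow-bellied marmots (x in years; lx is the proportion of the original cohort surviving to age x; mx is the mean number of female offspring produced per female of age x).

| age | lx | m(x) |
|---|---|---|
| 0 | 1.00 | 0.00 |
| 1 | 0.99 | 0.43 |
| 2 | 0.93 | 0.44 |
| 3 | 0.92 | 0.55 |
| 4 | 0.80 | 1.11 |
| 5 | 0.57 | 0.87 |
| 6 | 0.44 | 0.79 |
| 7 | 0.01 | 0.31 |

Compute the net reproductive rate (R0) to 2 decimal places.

3.08

lx·mx by age: 0, 0.4257, 0.4092, 0.506, 0.888, 0.4959, 0.3476, 0.0031
R0 = Σ lx·mx = 3.0755 → 3.08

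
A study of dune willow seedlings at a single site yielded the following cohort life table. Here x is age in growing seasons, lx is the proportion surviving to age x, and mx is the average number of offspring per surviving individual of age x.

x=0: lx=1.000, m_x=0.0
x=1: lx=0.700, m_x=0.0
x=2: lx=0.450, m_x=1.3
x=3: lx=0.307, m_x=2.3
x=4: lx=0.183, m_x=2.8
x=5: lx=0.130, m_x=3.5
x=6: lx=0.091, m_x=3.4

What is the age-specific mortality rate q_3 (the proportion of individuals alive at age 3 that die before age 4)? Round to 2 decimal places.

0.40

q_3 = (l_3 − l_4) / l_3 = (0.307 − 0.183) / 0.307
     = 0.124 / 0.307 = 0.403909… → 0.40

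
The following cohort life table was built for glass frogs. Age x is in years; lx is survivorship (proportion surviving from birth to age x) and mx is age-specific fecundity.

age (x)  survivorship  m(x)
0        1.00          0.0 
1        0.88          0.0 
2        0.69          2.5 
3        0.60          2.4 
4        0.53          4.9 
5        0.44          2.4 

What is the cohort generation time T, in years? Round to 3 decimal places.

lx·mx: 0, 0, 1.725, 1.44, 2.597, 1.056 → R0 = 6.818
x·lx·mx: 0, 0, 3.45, 4.32, 10.388, 5.28 → Σ = 23.438
T = 23.438 / 6.818 = 3.437665… → 3.438

3.438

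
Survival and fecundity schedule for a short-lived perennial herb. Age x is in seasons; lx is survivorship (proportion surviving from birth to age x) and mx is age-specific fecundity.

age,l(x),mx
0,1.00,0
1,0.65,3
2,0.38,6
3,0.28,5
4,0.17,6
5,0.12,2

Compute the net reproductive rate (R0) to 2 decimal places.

lx·mx by age: 0, 1.95, 2.28, 1.4, 1.02, 0.24
R0 = Σ lx·mx = 6.89 → 6.89

6.89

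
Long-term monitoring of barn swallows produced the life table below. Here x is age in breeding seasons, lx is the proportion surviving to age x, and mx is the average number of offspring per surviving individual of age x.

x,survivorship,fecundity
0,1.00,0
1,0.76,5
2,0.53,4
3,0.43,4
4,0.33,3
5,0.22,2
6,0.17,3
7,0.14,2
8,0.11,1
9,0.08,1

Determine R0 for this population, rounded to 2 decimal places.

10.05

lx·mx by age: 0, 3.8, 2.12, 1.72, 0.99, 0.44, 0.51, 0.28, 0.11, 0.08
R0 = Σ lx·mx = 10.05 → 10.05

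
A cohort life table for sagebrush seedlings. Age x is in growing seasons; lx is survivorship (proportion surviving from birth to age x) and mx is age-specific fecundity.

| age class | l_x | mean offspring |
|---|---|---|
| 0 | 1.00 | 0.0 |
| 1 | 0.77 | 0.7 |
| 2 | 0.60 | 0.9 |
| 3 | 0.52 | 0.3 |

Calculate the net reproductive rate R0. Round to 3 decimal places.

1.235

lx·mx by age: 0, 0.539, 0.54, 0.156
R0 = Σ lx·mx = 1.235 → 1.235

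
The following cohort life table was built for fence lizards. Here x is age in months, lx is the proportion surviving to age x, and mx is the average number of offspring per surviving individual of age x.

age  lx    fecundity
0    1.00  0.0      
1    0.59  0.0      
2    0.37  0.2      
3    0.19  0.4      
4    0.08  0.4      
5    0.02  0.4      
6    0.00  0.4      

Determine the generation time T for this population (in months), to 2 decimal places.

lx·mx: 0, 0, 0.074, 0.076, 0.032, 0.008, 0 → R0 = 0.19
x·lx·mx: 0, 0, 0.148, 0.228, 0.128, 0.04, 0 → Σ = 0.544
T = 0.544 / 0.19 = 2.863158… → 2.86

2.86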